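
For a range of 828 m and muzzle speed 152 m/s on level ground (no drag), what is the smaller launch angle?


sin(2*theta) = R*g/v0^2 = 828*9.81/152^2 = 0.35157, theta = arcsin(0.35157)/2 = 10.29°

10.29 degrees


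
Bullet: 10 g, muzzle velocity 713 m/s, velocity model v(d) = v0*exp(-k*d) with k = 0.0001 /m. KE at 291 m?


v = v0*exp(-k*d) = 713*exp(-0.0001*291) = 692.551 m/s
E = 0.5*m*v^2 = 0.5*0.01*692.551^2 = 2398 J

2398 J


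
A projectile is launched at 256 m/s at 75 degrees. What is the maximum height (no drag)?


H = (v0*sin(theta))^2 / (2g) = (256*sin(75°))^2 / (2*9.81) = 3117 m

3117 m


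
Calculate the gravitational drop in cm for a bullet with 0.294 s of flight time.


drop = 0.5*g*t^2 = 0.5*9.81*0.294^2 = 0.423969 m ≈ 42.4 cm

42.4 cm


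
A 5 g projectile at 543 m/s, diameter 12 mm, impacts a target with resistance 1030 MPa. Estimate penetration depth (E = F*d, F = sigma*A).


A = pi*(d/2)^2 = pi*(12/2)^2 = 113.097 mm^2
E = 0.5*m*v^2 = 0.5*0.005*543^2 = 737.123 J
depth = E/(sigma*A) = 737.123 J / (1030 MPa * 113.097 mm^2) = 737.123/(1030 * 113.097) m = 0.00632776 m ≈ 6.328 mm

6.328 mm


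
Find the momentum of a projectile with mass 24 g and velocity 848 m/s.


p = m*v = 0.024*848 = 20.35 kg·m/s

20.35 kg·m/s


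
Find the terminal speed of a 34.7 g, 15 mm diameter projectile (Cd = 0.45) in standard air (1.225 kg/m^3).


A = pi*(d/2)^2 = pi*(15/2000)^2 = 1.76715e-04 m^2
vt = sqrt(2mg/(Cd*rho*A)) = sqrt(2*0.0347*9.81/(0.45 * 1.225 * 1.76715e-04)) = 83.6 m/s

83.6 m/s


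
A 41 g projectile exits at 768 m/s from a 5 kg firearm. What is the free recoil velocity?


v_recoil = m_p * v_p / m_gun = 0.041 * 768 / 5 = 6.298 m/s

6.298 m/s


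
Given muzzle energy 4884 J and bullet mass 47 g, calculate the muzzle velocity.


v = sqrt(2*E/m) = sqrt(2*4884/0.047) = 455.9 m/s

455.9 m/s


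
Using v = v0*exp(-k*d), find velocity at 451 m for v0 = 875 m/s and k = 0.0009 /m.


v = v0*exp(-k*d) = 875*exp(-0.0009*451) = 583.1 m/s

583.1 m/s


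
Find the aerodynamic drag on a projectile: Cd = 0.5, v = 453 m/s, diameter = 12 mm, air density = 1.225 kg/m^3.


A = pi*(d/2)^2 = pi*(12/2000)^2 = 1.13097e-04 m^2
Fd = 0.5*Cd*rho*A*v^2 = 0.5*0.5*1.225*1.13097e-04*453^2 = 7.108 N

7.108 N


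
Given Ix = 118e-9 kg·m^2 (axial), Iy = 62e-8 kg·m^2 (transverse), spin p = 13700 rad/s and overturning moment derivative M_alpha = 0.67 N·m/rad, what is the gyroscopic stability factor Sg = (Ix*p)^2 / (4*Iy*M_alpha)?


Sg = Ix^2 * p^2 / (4 * Iy * M_alpha) = (118e-9)^2 * 13700^2 / (4 * 62e-8 * 0.67) = 1.573

1.573


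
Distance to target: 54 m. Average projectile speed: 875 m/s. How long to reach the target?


t = d/v = 54/875 = 0.06171 s

0.06171 s


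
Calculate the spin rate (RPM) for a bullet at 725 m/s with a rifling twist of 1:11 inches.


twist_m = 11*0.0254 = 0.2794 m
spin = v/twist = 725/0.2794 = 2594.846 rev/s
RPM = spin*60 = 2594.846*60 ≈ 155691 RPM

155691 RPM


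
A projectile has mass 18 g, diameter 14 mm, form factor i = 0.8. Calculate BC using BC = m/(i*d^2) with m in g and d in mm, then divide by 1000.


BC = m/(i*d^2*1000) = 18/(0.8 * 14^2 * 1000) = 0.0001148

0.0001148


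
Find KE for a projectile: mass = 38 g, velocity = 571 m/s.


E = 0.5*m*v^2 = 0.5*0.038*571^2 = 6195 J

6195 J


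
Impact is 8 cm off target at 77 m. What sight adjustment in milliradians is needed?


1 mrad subtends 1 cm per 10 m of range, so adj = error_cm / (dist_m / 10) = 8 / (77/10) = 1.039 mrad

1.039 mrad


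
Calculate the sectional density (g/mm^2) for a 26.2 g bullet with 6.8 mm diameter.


SD = m/d^2 = 26.2/6.8^2 = 0.5666 g/mm^2

0.5666 g/mm^2


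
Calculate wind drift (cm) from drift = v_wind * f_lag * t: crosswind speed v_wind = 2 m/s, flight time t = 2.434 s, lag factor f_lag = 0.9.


drift = v_wind * lag * t = 2 * 0.9 * 2.434 = 4.3812 m ≈ 438.1 cm

438.1 cm


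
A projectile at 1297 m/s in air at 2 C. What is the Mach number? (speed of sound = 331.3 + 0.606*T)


a = 331.3 + 0.606*(2) = 332.512 m/s
M = v/a = 1297/332.512 = 3.901

3.901


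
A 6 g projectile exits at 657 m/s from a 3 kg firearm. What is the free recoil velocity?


v_recoil = m_p * v_p / m_gun = 0.006 * 657 / 3 = 1.314 m/s

1.314 m/s


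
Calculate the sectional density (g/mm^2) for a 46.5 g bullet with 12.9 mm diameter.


SD = m/d^2 = 46.5/12.9^2 = 0.2794 g/mm^2

0.2794 g/mm^2


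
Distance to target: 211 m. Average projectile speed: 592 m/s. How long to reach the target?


t = d/v = 211/592 = 0.3564 s

0.3564 s


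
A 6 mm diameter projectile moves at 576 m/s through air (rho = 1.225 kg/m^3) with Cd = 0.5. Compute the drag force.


A = pi*(d/2)^2 = pi*(6/2000)^2 = 2.82743e-05 m^2
Fd = 0.5*Cd*rho*A*v^2 = 0.5*0.5*1.225*2.82743e-05*576^2 = 2.873 N

2.873 N


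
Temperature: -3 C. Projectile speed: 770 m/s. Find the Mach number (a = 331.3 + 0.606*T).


a = 331.3 + 0.606*(-3) = 329.482 m/s
M = v/a = 770/329.482 = 2.337

2.337


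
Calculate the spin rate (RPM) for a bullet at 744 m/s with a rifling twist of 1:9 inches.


twist_m = 9*0.0254 = 0.2286 m
spin = v/twist = 744/0.2286 = 3254.593 rev/s
RPM = spin*60 = 3254.593*60 ≈ 195276 RPM

195276 RPM


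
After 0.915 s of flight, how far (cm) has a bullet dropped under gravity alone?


drop = 0.5*g*t^2 = 0.5*9.81*0.915^2 = 4.10659 m ≈ 410.7 cm

410.7 cm


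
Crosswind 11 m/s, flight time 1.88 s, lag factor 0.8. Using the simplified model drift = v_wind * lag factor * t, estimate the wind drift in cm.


drift = v_wind * lag * t = 11 * 0.8 * 1.88 = 16.544 m ≈ 1654 cm

1654 cm


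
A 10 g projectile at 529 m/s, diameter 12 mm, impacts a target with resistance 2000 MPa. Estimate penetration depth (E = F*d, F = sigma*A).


A = pi*(d/2)^2 = pi*(12/2)^2 = 113.097 mm^2
E = 0.5*m*v^2 = 0.5*0.01*529^2 = 1399.2 J
depth = E/(sigma*A) = 1399.2 J / (2000 MPa * 113.097 mm^2) = 1399.2/(2000 * 113.097) m = 0.00618584 m ≈ 6.186 mm

6.186 mm


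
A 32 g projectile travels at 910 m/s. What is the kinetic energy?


E = 0.5*m*v^2 = 0.5*0.032*910^2 = 13250 J

13250 J


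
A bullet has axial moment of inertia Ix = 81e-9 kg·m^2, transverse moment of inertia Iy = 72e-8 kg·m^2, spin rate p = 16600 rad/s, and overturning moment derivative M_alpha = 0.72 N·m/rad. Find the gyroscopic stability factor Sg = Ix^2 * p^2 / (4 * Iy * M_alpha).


Sg = Ix^2 * p^2 / (4 * Iy * M_alpha) = (81e-9)^2 * 16600^2 / (4 * 72e-8 * 0.72) = 0.8719

0.8719


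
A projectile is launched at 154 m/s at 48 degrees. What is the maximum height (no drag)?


H = (v0*sin(theta))^2 / (2g) = (154*sin(48°))^2 / (2*9.81) = 667.6 m

667.6 m


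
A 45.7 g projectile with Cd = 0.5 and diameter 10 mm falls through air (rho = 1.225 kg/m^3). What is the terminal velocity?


A = pi*(d/2)^2 = pi*(10/2000)^2 = 7.85398e-05 m^2
vt = sqrt(2mg/(Cd*rho*A)) = sqrt(2*0.0457*9.81/(0.5 * 1.225 * 7.85398e-05)) = 136.5 m/s

136.5 m/s


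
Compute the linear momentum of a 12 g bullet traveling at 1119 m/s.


p = m*v = 0.012*1119 = 13.43 kg·m/s

13.43 kg·m/s


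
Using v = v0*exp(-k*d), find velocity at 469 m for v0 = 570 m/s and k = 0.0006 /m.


v = v0*exp(-k*d) = 570*exp(-0.0006*469) = 430.2 m/s

430.2 m/s


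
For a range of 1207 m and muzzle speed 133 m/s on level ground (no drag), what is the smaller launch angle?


sin(2*theta) = R*g/v0^2 = 1207*9.81/133^2 = 0.66938, theta = arcsin(0.66938)/2 = 21.01°

21.01 degrees


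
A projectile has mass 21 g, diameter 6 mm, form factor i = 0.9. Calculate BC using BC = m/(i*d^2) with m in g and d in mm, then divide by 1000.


BC = m/(i*d^2*1000) = 21/(0.9 * 6^2 * 1000) = 0.0006481

0.0006481


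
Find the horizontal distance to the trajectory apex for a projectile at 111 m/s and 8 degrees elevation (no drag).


R = v0^2*sin(2*theta)/g = 111^2*sin(2*8°)/9.81 = 346.19 m
apex_dist = R/2 = 346.19/2 = 173.1 m

173.1 m


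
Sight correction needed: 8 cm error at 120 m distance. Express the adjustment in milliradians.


1 mrad subtends 1 cm per 10 m of range, so adj = error_cm / (dist_m / 10) = 8 / (120/10) = 0.6667 mrad

0.6667 mrad


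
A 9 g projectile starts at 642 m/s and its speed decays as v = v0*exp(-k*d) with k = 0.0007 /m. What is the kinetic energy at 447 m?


v = v0*exp(-k*d) = 642*exp(-0.0007*447) = 469.509 m/s
E = 0.5*m*v^2 = 0.5*0.009*469.509^2 = 992 J

992 J


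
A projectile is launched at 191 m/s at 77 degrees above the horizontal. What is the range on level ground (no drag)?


R = v0^2 * sin(2*theta) / g = 191^2 * sin(2*77°) / 9.81 = 1630 m

1630 m


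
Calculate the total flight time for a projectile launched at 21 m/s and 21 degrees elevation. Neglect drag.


T = 2*v0*sin(theta)/g = 2*21*sin(21°)/9.81 = 1.534 s

1.534 s


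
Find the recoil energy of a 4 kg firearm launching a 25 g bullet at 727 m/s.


v_r = m_p*v_p/m_gun = 0.025*727/4 = 4.54375 m/s, E_r = 0.5*m_gun*v_r^2 = 0.5*4*4.54375^2 = 41.29 J

41.29 J


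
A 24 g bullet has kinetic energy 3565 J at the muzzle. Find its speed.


v = sqrt(2*E/m) = sqrt(2*3565/0.024) = 545.1 m/s

545.1 m/s


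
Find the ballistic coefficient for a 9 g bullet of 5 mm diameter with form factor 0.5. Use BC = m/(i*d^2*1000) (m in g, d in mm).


BC = m/(i*d^2*1000) = 9/(0.5 * 5^2 * 1000) = 0.00072

0.00072


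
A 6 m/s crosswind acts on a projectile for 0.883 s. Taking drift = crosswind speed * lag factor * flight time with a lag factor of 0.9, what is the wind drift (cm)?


drift = v_wind * lag * t = 6 * 0.9 * 0.883 = 4.7682 m ≈ 476.8 cm

476.8 cm


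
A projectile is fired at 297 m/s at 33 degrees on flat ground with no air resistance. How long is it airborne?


T = 2*v0*sin(theta)/g = 2*297*sin(33°)/9.81 = 32.98 s

32.98 s


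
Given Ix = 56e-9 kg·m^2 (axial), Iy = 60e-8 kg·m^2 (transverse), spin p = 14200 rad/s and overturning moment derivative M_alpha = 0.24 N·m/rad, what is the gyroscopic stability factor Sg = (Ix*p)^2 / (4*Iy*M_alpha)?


Sg = Ix^2 * p^2 / (4 * Iy * M_alpha) = (56e-9)^2 * 14200^2 / (4 * 60e-8 * 0.24) = 1.098

1.098


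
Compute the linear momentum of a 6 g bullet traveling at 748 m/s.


p = m*v = 0.006*748 = 4.488 kg·m/s

4.488 kg·m/s


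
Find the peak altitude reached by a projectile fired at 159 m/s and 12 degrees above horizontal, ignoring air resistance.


H = (v0*sin(theta))^2 / (2g) = (159*sin(12°))^2 / (2*9.81) = 55.7 m

55.7 m


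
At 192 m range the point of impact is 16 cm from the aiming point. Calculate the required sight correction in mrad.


1 mrad subtends 1 cm per 10 m of range, so adj = error_cm / (dist_m / 10) = 16 / (192/10) = 0.8333 mrad

0.8333 mrad


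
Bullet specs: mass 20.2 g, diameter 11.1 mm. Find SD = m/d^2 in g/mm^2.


SD = m/d^2 = 20.2/11.1^2 = 0.1639 g/mm^2

0.1639 g/mm^2


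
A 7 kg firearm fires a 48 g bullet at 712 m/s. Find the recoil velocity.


v_recoil = m_p * v_p / m_gun = 0.048 * 712 / 7 = 4.882 m/s

4.882 m/s


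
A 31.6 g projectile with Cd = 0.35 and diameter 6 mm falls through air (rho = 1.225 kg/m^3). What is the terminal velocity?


A = pi*(d/2)^2 = pi*(6/2000)^2 = 2.82743e-05 m^2
vt = sqrt(2mg/(Cd*rho*A)) = sqrt(2*0.0316*9.81/(0.35 * 1.225 * 2.82743e-05)) = 226.1 m/s

226.1 m/s


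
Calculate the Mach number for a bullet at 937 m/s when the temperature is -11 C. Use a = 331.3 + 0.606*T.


a = 331.3 + 0.606*(-11) = 324.634 m/s
M = v/a = 937/324.634 = 2.886

2.886


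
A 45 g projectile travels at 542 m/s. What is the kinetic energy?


E = 0.5*m*v^2 = 0.5*0.045*542^2 = 6610 J

6610 J


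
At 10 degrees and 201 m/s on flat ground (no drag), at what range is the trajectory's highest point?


R = v0^2*sin(2*theta)/g = 201^2*sin(2*10°)/9.81 = 1408.56 m
apex_dist = R/2 = 1408.56/2 = 704.3 m

704.3 m


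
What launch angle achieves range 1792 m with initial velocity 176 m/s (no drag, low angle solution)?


sin(2*theta) = R*g/v0^2 = 1792*9.81/176^2 = 0.567521, theta = arcsin(0.567521)/2 = 17.29°

17.29 degrees


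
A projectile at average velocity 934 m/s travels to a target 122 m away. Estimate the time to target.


t = d/v = 122/934 = 0.1306 s

0.1306 s


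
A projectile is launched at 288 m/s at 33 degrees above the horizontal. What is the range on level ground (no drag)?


R = v0^2 * sin(2*theta) / g = 288^2 * sin(2*33°) / 9.81 = 7724 m

7724 m


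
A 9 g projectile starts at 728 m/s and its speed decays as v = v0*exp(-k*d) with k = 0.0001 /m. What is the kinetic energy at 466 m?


v = v0*exp(-k*d) = 728*exp(-0.0001*466) = 694.854 m/s
E = 0.5*m*v^2 = 0.5*0.009*694.854^2 = 2173 J

2173 J


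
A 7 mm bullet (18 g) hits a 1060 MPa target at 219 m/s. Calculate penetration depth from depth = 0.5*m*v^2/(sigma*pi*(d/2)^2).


A = pi*(d/2)^2 = pi*(7/2)^2 = 38.4845 mm^2
E = 0.5*m*v^2 = 0.5*0.018*219^2 = 431.649 J
depth = E/(sigma*A) = 431.649 J / (1060 MPa * 38.4845 mm^2) = 431.649/(1060 * 38.4845) m = 0.0105813 m ≈ 10.58 mm

10.58 mm


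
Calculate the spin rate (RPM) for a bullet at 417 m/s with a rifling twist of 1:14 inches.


twist_m = 14*0.0254 = 0.3556 m
spin = v/twist = 417/0.3556 = 1172.666 rev/s
RPM = spin*60 = 1172.666*60 ≈ 70360 RPM

70360 RPM


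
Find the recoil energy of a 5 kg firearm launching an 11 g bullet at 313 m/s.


v_r = m_p*v_p/m_gun = 0.011*313/5 = 0.6886 m/s, E_r = 0.5*m_gun*v_r^2 = 0.5*5*0.6886^2 = 1.185 J

1.185 J


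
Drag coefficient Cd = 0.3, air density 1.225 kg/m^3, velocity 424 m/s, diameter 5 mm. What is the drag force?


A = pi*(d/2)^2 = pi*(5/2000)^2 = 1.96350e-05 m^2
Fd = 0.5*Cd*rho*A*v^2 = 0.5*0.3*1.225*1.96350e-05*424^2 = 0.6486 N

0.6486 N


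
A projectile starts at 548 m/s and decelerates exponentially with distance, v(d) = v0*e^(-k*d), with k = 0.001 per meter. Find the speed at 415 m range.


v = v0*exp(-k*d) = 548*exp(-0.001*415) = 361.9 m/s

361.9 m/s


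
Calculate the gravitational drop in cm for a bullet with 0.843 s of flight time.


drop = 0.5*g*t^2 = 0.5*9.81*0.843^2 = 3.48573 m ≈ 348.6 cm

348.6 cm


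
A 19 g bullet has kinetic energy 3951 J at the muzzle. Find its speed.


v = sqrt(2*E/m) = sqrt(2*3951/0.019) = 644.9 m/s

644.9 m/s


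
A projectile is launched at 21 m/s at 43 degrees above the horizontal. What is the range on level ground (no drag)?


R = v0^2 * sin(2*theta) / g = 21^2 * sin(2*43°) / 9.81 = 44.84 m

44.84 m


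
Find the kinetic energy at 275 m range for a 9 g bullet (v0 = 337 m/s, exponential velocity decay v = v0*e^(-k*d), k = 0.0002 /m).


v = v0*exp(-k*d) = 337*exp(-0.0002*275) = 318.965 m/s
E = 0.5*m*v^2 = 0.5*0.009*318.965^2 = 457.8 J

457.8 J


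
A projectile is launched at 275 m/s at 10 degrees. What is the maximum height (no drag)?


H = (v0*sin(theta))^2 / (2g) = (275*sin(10°))^2 / (2*9.81) = 116.2 m

116.2 m


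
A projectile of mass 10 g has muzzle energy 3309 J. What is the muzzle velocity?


v = sqrt(2*E/m) = sqrt(2*3309/0.01) = 813.5 m/s

813.5 m/s


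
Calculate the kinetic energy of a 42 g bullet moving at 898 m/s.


E = 0.5*m*v^2 = 0.5*0.042*898^2 = 16934 J

16934 J


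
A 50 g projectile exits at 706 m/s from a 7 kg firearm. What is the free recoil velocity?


v_recoil = m_p * v_p / m_gun = 0.05 * 706 / 7 = 5.043 m/s

5.043 m/s


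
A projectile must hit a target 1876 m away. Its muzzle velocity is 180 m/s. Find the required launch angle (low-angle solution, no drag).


sin(2*theta) = R*g/v0^2 = 1876*9.81/180^2 = 0.568011, theta = arcsin(0.568011)/2 = 17.31°

17.31 degrees


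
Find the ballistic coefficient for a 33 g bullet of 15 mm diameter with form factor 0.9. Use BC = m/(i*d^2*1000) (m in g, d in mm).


BC = m/(i*d^2*1000) = 33/(0.9 * 15^2 * 1000) = 0.000163

0.000163


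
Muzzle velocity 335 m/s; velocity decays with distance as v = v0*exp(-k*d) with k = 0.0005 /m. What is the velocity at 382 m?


v = v0*exp(-k*d) = 335*exp(-0.0005*382) = 276.8 m/s

276.8 m/s


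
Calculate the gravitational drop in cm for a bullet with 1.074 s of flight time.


drop = 0.5*g*t^2 = 0.5*9.81*1.074^2 = 5.6578 m ≈ 565.8 cm

565.8 cm


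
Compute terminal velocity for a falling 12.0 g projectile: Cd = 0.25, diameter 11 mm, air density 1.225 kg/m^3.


A = pi*(d/2)^2 = pi*(11/2000)^2 = 9.50332e-05 m^2
vt = sqrt(2mg/(Cd*rho*A)) = sqrt(2*0.012*9.81/(0.25 * 1.225 * 9.50332e-05)) = 89.94 m/s

89.94 m/s


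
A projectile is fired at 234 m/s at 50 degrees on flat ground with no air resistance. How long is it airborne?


T = 2*v0*sin(theta)/g = 2*234*sin(50°)/9.81 = 36.55 s

36.55 s


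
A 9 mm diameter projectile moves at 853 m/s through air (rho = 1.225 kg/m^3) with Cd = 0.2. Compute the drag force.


A = pi*(d/2)^2 = pi*(9/2000)^2 = 6.36173e-05 m^2
Fd = 0.5*Cd*rho*A*v^2 = 0.5*0.2*1.225*6.36173e-05*853^2 = 5.67 N

5.67 N


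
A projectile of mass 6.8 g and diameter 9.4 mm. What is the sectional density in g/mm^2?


SD = m/d^2 = 6.8/9.4^2 = 0.07696 g/mm^2

0.07696 g/mm^2


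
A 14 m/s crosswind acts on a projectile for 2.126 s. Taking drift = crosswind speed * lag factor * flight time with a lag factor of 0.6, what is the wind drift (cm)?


drift = v_wind * lag * t = 14 * 0.6 * 2.126 = 17.8584 m ≈ 1786 cm

1786 cm


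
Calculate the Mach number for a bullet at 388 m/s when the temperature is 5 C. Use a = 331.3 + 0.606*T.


a = 331.3 + 0.606*(5) = 334.33 m/s
M = v/a = 388/334.33 = 1.161

1.161


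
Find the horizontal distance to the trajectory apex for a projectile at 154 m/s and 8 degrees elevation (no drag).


R = v0^2*sin(2*theta)/g = 154^2*sin(2*8°)/9.81 = 666.362 m
apex_dist = R/2 = 666.362/2 = 333.2 m

333.2 m


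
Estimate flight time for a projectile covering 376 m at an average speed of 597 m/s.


t = d/v = 376/597 = 0.6298 s

0.6298 s


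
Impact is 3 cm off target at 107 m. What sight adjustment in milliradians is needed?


1 mrad subtends 1 cm per 10 m of range, so adj = error_cm / (dist_m / 10) = 3 / (107/10) = 0.2804 mrad

0.2804 mrad


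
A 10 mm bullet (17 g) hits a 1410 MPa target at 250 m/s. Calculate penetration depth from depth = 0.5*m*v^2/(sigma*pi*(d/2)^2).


A = pi*(d/2)^2 = pi*(10/2)^2 = 78.5398 mm^2
E = 0.5*m*v^2 = 0.5*0.017*250^2 = 531.25 J
depth = E/(sigma*A) = 531.25 J / (1410 MPa * 78.5398 mm^2) = 531.25/(1410 * 78.5398) m = 0.00479722 m ≈ 4.797 mm

4.797 mm


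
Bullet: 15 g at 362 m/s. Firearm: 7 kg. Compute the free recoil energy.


v_r = m_p*v_p/m_gun = 0.015*362/7 = 0.775714 m/s, E_r = 0.5*m_gun*v_r^2 = 0.5*7*0.775714^2 = 2.106 J

2.106 J


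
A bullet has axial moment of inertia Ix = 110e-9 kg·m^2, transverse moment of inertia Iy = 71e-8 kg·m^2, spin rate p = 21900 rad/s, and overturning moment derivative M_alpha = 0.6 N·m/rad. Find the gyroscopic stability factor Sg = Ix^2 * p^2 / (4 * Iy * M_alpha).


Sg = Ix^2 * p^2 / (4 * Iy * M_alpha) = (110e-9)^2 * 21900^2 / (4 * 71e-8 * 0.6) = 3.406

3.406


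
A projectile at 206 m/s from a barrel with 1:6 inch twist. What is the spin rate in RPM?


twist_m = 6*0.0254 = 0.1524 m
spin = v/twist = 206/0.1524 = 1351.706 rev/s
RPM = spin*60 = 1351.706*60 ≈ 81102 RPM

81102 RPM


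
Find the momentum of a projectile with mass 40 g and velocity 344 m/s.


p = m*v = 0.04*344 = 13.76 kg·m/s

13.76 kg·m/s


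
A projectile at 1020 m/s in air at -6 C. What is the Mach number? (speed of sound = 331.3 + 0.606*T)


a = 331.3 + 0.606*(-6) = 327.664 m/s
M = v/a = 1020/327.664 = 3.113

3.113


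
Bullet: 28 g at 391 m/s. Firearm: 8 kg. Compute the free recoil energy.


v_r = m_p*v_p/m_gun = 0.028*391/8 = 1.3685 m/s, E_r = 0.5*m_gun*v_r^2 = 0.5*8*1.3685^2 = 7.491 J

7.491 J


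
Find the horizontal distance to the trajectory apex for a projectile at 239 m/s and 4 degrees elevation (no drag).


R = v0^2*sin(2*theta)/g = 239^2*sin(2*4°)/9.81 = 810.368 m
apex_dist = R/2 = 810.368/2 = 405.2 m

405.2 m


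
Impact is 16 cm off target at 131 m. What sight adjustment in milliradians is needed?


1 mrad subtends 1 cm per 10 m of range, so adj = error_cm / (dist_m / 10) = 16 / (131/10) = 1.221 mrad

1.221 mrad


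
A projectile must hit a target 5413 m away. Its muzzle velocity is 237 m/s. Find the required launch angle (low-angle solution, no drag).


sin(2*theta) = R*g/v0^2 = 5413*9.81/237^2 = 0.945389, theta = arcsin(0.945389)/2 = 35.49°

35.49 degrees


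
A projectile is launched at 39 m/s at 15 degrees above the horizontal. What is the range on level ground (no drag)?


R = v0^2 * sin(2*theta) / g = 39^2 * sin(2*15°) / 9.81 = 77.52 m

77.52 m


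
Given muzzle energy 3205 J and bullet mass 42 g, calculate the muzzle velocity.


v = sqrt(2*E/m) = sqrt(2*3205/0.042) = 390.7 m/s

390.7 m/s


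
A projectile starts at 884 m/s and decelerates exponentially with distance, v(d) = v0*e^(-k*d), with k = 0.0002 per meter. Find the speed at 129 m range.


v = v0*exp(-k*d) = 884*exp(-0.0002*129) = 861.5 m/s

861.5 m/s


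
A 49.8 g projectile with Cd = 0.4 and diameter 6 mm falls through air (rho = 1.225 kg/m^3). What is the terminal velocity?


A = pi*(d/2)^2 = pi*(6/2000)^2 = 2.82743e-05 m^2
vt = sqrt(2mg/(Cd*rho*A)) = sqrt(2*0.0498*9.81/(0.4 * 1.225 * 2.82743e-05)) = 265.6 m/s

265.6 m/s


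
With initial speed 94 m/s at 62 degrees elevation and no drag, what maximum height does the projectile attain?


H = (v0*sin(theta))^2 / (2g) = (94*sin(62°))^2 / (2*9.81) = 351.1 m

351.1 m


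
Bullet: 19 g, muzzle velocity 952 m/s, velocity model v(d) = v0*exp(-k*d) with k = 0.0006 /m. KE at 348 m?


v = v0*exp(-k*d) = 952*exp(-0.0006*348) = 772.603 m/s
E = 0.5*m*v^2 = 0.5*0.019*772.603^2 = 5671 J

5671 J


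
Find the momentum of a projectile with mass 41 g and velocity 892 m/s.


p = m*v = 0.041*892 = 36.57 kg·m/s

36.57 kg·m/s


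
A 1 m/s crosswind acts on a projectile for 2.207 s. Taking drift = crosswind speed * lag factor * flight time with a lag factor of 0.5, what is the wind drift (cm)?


drift = v_wind * lag * t = 1 * 0.5 * 2.207 = 1.1035 m ≈ 110.3 cm

110.3 cm


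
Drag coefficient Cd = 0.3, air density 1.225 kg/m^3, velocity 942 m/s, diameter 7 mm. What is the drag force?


A = pi*(d/2)^2 = pi*(7/2000)^2 = 3.84845e-05 m^2
Fd = 0.5*Cd*rho*A*v^2 = 0.5*0.3*1.225*3.84845e-05*942^2 = 6.275 N

6.275 N


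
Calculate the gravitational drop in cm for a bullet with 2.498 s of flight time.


drop = 0.5*g*t^2 = 0.5*9.81*2.498^2 = 30.6072 m ≈ 3061 cm

3061 cm


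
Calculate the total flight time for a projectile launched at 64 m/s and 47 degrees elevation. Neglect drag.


T = 2*v0*sin(theta)/g = 2*64*sin(47°)/9.81 = 9.543 s

9.543 s


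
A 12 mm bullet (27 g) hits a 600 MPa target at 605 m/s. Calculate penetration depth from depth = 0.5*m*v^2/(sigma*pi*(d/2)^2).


A = pi*(d/2)^2 = pi*(12/2)^2 = 113.097 mm^2
E = 0.5*m*v^2 = 0.5*0.027*605^2 = 4941.34 J
depth = E/(sigma*A) = 4941.34 J / (600 MPa * 113.097 mm^2) = 4941.34/(600 * 113.097) m = 0.0728184 m ≈ 72.82 mm

72.82 mm


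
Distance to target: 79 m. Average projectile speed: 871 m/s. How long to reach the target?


t = d/v = 79/871 = 0.0907 s

0.0907 s


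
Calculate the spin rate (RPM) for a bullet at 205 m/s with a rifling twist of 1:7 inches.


twist_m = 7*0.0254 = 0.1778 m
spin = v/twist = 205/0.1778 = 1152.981 rev/s
RPM = spin*60 = 1152.981*60 ≈ 69179 RPM

69179 RPM


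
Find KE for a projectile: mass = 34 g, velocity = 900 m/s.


E = 0.5*m*v^2 = 0.5*0.034*900^2 = 13770 J

13770 J


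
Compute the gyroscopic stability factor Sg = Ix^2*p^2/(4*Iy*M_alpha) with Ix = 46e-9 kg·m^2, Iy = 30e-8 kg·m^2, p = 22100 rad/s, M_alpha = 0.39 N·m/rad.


Sg = Ix^2 * p^2 / (4 * Iy * M_alpha) = (46e-9)^2 * 22100^2 / (4 * 30e-8 * 0.39) = 2.208

2.208


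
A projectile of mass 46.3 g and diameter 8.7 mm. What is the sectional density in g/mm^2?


SD = m/d^2 = 46.3/8.7^2 = 0.6117 g/mm^2

0.6117 g/mm^2


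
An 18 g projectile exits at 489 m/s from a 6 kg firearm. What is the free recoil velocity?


v_recoil = m_p * v_p / m_gun = 0.018 * 489 / 6 = 1.467 m/s

1.467 m/s


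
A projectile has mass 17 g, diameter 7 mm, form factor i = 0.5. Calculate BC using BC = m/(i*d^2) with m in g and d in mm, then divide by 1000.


BC = m/(i*d^2*1000) = 17/(0.5 * 7^2 * 1000) = 0.0006939

0.0006939


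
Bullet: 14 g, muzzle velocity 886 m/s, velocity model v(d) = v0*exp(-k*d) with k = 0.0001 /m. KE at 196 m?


v = v0*exp(-k*d) = 886*exp(-0.0001*196) = 868.803 m/s
E = 0.5*m*v^2 = 0.5*0.014*868.803^2 = 5284 J

5284 J


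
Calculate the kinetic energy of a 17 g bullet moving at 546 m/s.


E = 0.5*m*v^2 = 0.5*0.017*546^2 = 2534 J

2534 J


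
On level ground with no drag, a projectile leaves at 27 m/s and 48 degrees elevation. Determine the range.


R = v0^2 * sin(2*theta) / g = 27^2 * sin(2*48°) / 9.81 = 73.9 m

73.9 m


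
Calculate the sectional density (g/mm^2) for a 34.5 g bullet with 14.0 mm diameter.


SD = m/d^2 = 34.5/14.0^2 = 0.176 g/mm^2

0.176 g/mm^2


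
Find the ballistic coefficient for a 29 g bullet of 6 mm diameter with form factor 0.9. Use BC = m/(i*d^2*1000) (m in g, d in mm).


BC = m/(i*d^2*1000) = 29/(0.9 * 6^2 * 1000) = 0.0008951

0.0008951


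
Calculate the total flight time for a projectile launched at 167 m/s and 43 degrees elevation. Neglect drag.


T = 2*v0*sin(theta)/g = 2*167*sin(43°)/9.81 = 23.22 s

23.22 s


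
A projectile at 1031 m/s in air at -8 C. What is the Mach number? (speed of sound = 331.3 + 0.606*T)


a = 331.3 + 0.606*(-8) = 326.452 m/s
M = v/a = 1031/326.452 = 3.158

3.158


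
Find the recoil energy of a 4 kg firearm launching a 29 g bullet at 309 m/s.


v_r = m_p*v_p/m_gun = 0.029*309/4 = 2.24025 m/s, E_r = 0.5*m_gun*v_r^2 = 0.5*4*2.24025^2 = 10.04 J

10.04 J


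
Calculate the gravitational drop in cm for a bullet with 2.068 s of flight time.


drop = 0.5*g*t^2 = 0.5*9.81*2.068^2 = 20.9768 m ≈ 2098 cm

2098 cm


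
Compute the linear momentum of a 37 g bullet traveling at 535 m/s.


p = m*v = 0.037*535 = 19.79 kg·m/s

19.79 kg·m/s


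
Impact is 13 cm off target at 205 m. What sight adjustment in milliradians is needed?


1 mrad subtends 1 cm per 10 m of range, so adj = error_cm / (dist_m / 10) = 13 / (205/10) = 0.6341 mrad

0.6341 mrad


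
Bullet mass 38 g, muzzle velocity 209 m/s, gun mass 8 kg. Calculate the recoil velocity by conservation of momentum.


v_recoil = m_p * v_p / m_gun = 0.038 * 209 / 8 = 0.9928 m/s

0.9928 m/s


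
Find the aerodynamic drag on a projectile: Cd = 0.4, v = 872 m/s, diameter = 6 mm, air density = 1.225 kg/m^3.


A = pi*(d/2)^2 = pi*(6/2000)^2 = 2.82743e-05 m^2
Fd = 0.5*Cd*rho*A*v^2 = 0.5*0.4*1.225*2.82743e-05*872^2 = 5.267 N

5.267 N


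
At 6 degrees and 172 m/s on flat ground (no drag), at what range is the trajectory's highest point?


R = v0^2*sin(2*theta)/g = 172^2*sin(2*6°)/9.81 = 626.999 m
apex_dist = R/2 = 626.999/2 = 313.5 m

313.5 m


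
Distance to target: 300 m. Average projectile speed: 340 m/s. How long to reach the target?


t = d/v = 300/340 = 0.8824 s

0.8824 s


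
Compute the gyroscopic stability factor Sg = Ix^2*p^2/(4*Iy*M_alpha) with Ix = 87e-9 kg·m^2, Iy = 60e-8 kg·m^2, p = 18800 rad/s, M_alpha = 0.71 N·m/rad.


Sg = Ix^2 * p^2 / (4 * Iy * M_alpha) = (87e-9)^2 * 18800^2 / (4 * 60e-8 * 0.71) = 1.57

1.57


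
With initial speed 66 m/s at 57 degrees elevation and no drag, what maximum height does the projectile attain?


H = (v0*sin(theta))^2 / (2g) = (66*sin(57°))^2 / (2*9.81) = 156.2 m

156.2 m


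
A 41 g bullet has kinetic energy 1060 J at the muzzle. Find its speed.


v = sqrt(2*E/m) = sqrt(2*1060/0.041) = 227.4 m/s

227.4 m/s


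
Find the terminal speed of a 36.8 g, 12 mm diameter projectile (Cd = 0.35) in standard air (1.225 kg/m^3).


A = pi*(d/2)^2 = pi*(12/2000)^2 = 1.13097e-04 m^2
vt = sqrt(2mg/(Cd*rho*A)) = sqrt(2*0.0368*9.81/(0.35 * 1.225 * 1.13097e-04)) = 122 m/s

122 m/s


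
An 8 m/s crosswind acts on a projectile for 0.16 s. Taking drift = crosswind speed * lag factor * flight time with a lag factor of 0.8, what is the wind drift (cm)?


drift = v_wind * lag * t = 8 * 0.8 * 0.16 = 1.024 m ≈ 102.4 cm

102.4 cm


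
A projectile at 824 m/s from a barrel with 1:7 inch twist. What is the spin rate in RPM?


twist_m = 7*0.0254 = 0.1778 m
spin = v/twist = 824/0.1778 = 4634.421 rev/s
RPM = spin*60 = 4634.421*60 ≈ 278065 RPM

278065 RPM


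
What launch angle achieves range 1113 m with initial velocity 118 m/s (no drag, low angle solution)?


sin(2*theta) = R*g/v0^2 = 1113*9.81/118^2 = 0.784152, theta = arcsin(0.784152)/2 = 25.82°

25.82 degrees


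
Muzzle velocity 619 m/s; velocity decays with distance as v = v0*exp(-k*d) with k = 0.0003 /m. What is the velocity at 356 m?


v = v0*exp(-k*d) = 619*exp(-0.0003*356) = 556.3 m/s

556.3 m/s


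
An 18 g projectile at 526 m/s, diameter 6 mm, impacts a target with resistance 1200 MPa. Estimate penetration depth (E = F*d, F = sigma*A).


A = pi*(d/2)^2 = pi*(6/2)^2 = 28.2743 mm^2
E = 0.5*m*v^2 = 0.5*0.018*526^2 = 2490.08 J
depth = E/(sigma*A) = 2490.08 J / (1200 MPa * 28.2743 mm^2) = 2490.08/(1200 * 28.2743) m = 0.0733906 m ≈ 73.39 mm

73.39 mm


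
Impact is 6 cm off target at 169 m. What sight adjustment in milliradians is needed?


1 mrad subtends 1 cm per 10 m of range, so adj = error_cm / (dist_m / 10) = 6 / (169/10) = 0.355 mrad

0.355 mrad


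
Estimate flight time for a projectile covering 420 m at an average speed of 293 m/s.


t = d/v = 420/293 = 1.433 s

1.433 s


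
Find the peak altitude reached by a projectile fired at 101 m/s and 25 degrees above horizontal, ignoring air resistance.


H = (v0*sin(theta))^2 / (2g) = (101*sin(25°))^2 / (2*9.81) = 92.86 m

92.86 m


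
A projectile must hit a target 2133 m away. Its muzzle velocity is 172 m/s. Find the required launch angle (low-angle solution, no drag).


sin(2*theta) = R*g/v0^2 = 2133*9.81/172^2 = 0.707299, theta = arcsin(0.707299)/2 = 22.51°

22.51 degrees


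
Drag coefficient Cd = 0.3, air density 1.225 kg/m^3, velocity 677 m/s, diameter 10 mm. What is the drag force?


A = pi*(d/2)^2 = pi*(10/2000)^2 = 7.85398e-05 m^2
Fd = 0.5*Cd*rho*A*v^2 = 0.5*0.3*1.225*7.85398e-05*677^2 = 6.614 N

6.614 N


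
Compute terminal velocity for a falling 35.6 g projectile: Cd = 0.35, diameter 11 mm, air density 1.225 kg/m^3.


A = pi*(d/2)^2 = pi*(11/2000)^2 = 9.50332e-05 m^2
vt = sqrt(2mg/(Cd*rho*A)) = sqrt(2*0.0356*9.81/(0.35 * 1.225 * 9.50332e-05)) = 130.9 m/s

130.9 m/s


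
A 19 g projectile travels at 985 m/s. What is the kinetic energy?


E = 0.5*m*v^2 = 0.5*0.019*985^2 = 9217 J

9217 J


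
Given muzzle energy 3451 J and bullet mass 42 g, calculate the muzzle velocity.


v = sqrt(2*E/m) = sqrt(2*3451/0.042) = 405.4 m/s

405.4 m/s


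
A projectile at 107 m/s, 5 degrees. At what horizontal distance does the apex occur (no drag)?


R = v0^2*sin(2*theta)/g = 107^2*sin(2*5°)/9.81 = 202.66 m
apex_dist = R/2 = 202.66/2 = 101.3 m

101.3 m


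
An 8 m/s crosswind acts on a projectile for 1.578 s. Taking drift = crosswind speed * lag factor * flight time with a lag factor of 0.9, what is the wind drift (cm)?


drift = v_wind * lag * t = 8 * 0.9 * 1.578 = 11.3616 m ≈ 1136 cm

1136 cm


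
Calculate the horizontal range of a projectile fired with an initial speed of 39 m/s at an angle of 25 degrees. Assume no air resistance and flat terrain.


R = v0^2 * sin(2*theta) / g = 39^2 * sin(2*25°) / 9.81 = 118.8 m

118.8 m


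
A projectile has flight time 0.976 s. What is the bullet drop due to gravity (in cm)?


drop = 0.5*g*t^2 = 0.5*9.81*0.976^2 = 4.67239 m ≈ 467.2 cm

467.2 cm


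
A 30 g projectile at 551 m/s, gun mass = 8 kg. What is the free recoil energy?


v_r = m_p*v_p/m_gun = 0.03*551/8 = 2.06625 m/s, E_r = 0.5*m_gun*v_r^2 = 0.5*8*2.06625^2 = 17.08 J

17.08 J


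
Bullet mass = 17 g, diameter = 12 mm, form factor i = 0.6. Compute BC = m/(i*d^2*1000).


BC = m/(i*d^2*1000) = 17/(0.6 * 12^2 * 1000) = 0.0001968

0.0001968


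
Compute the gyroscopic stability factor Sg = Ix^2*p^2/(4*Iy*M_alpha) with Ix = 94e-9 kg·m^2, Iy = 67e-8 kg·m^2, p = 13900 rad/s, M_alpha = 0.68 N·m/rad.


Sg = Ix^2 * p^2 / (4 * Iy * M_alpha) = (94e-9)^2 * 13900^2 / (4 * 67e-8 * 0.68) = 0.9368

0.9368


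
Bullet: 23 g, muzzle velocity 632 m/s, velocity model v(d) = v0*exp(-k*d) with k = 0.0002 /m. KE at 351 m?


v = v0*exp(-k*d) = 632*exp(-0.0002*351) = 589.155 m/s
E = 0.5*m*v^2 = 0.5*0.023*589.155^2 = 3992 J

3992 J


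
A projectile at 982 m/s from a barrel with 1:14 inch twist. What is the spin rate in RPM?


twist_m = 14*0.0254 = 0.3556 m
spin = v/twist = 982/0.3556 = 2761.53 rev/s
RPM = spin*60 = 2761.53*60 ≈ 165692 RPM

165692 RPM


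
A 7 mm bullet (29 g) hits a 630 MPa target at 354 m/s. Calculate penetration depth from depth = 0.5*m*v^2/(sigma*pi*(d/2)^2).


A = pi*(d/2)^2 = pi*(7/2)^2 = 38.4845 mm^2
E = 0.5*m*v^2 = 0.5*0.029*354^2 = 1817.08 J
depth = E/(sigma*A) = 1817.08 J / (630 MPa * 38.4845 mm^2) = 1817.08/(630 * 38.4845) m = 0.0749459 m ≈ 74.95 mm

74.95 mm


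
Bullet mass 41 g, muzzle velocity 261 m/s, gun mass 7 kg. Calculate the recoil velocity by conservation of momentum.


v_recoil = m_p * v_p / m_gun = 0.041 * 261 / 7 = 1.529 m/s

1.529 m/s


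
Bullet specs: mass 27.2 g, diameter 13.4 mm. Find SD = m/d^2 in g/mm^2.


SD = m/d^2 = 27.2/13.4^2 = 0.1515 g/mm^2

0.1515 g/mm^2


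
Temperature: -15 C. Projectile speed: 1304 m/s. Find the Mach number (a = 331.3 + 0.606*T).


a = 331.3 + 0.606*(-15) = 322.21 m/s
M = v/a = 1304/322.21 = 4.047

4.047


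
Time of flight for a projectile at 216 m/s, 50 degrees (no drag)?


T = 2*v0*sin(theta)/g = 2*216*sin(50°)/9.81 = 33.73 s

33.73 s


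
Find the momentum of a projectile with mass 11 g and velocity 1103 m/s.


p = m*v = 0.011*1103 = 12.13 kg·m/s

12.13 kg·m/s


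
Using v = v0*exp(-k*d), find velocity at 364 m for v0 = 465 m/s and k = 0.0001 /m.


v = v0*exp(-k*d) = 465*exp(-0.0001*364) = 448.4 m/s

448.4 m/s


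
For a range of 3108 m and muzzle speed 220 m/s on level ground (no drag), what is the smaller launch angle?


sin(2*theta) = R*g/v0^2 = 3108*9.81/220^2 = 0.629948, theta = arcsin(0.629948)/2 = 19.52°

19.52 degrees


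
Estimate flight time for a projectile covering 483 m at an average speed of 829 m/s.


t = d/v = 483/829 = 0.5826 s

0.5826 s


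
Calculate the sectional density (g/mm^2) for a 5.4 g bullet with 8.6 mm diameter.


SD = m/d^2 = 5.4/8.6^2 = 0.07301 g/mm^2

0.07301 g/mm^2


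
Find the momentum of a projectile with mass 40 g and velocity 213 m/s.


p = m*v = 0.04*213 = 8.52 kg·m/s

8.52 kg·m/s


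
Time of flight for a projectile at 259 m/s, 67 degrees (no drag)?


T = 2*v0*sin(theta)/g = 2*259*sin(67°)/9.81 = 48.61 s

48.61 s


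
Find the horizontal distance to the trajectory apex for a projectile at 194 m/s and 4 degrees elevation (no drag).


R = v0^2*sin(2*theta)/g = 194^2*sin(2*4°)/9.81 = 533.937 m
apex_dist = R/2 = 533.937/2 = 267 m

267 m


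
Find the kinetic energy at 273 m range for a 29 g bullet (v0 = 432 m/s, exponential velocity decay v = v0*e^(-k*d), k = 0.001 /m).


v = v0*exp(-k*d) = 432*exp(-0.001*273) = 328.792 m/s
E = 0.5*m*v^2 = 0.5*0.029*328.792^2 = 1568 J

1568 J


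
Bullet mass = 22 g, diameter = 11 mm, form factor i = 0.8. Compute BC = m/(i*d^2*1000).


BC = m/(i*d^2*1000) = 22/(0.8 * 11^2 * 1000) = 0.0002273

0.0002273


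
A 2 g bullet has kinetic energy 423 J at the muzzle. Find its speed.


v = sqrt(2*E/m) = sqrt(2*423/0.002) = 650.4 m/s

650.4 m/s


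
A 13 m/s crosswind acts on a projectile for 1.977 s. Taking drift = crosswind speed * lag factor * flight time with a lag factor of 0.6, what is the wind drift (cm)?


drift = v_wind * lag * t = 13 * 0.6 * 1.977 = 15.4206 m ≈ 1542 cm

1542 cm


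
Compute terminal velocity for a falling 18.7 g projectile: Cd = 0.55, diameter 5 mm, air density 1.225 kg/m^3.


A = pi*(d/2)^2 = pi*(5/2000)^2 = 1.96350e-05 m^2
vt = sqrt(2mg/(Cd*rho*A)) = sqrt(2*0.0187*9.81/(0.55 * 1.225 * 1.96350e-05)) = 166.5 m/s

166.5 m/s


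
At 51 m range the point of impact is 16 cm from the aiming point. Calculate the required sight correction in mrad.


1 mrad subtends 1 cm per 10 m of range, so adj = error_cm / (dist_m / 10) = 16 / (51/10) = 3.137 mrad

3.137 mrad


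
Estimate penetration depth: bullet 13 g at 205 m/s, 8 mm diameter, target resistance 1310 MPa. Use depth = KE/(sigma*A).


A = pi*(d/2)^2 = pi*(8/2)^2 = 50.2655 mm^2
E = 0.5*m*v^2 = 0.5*0.013*205^2 = 273.162 J
depth = E/(sigma*A) = 273.162 J / (1310 MPa * 50.2655 mm^2) = 273.162/(1310 * 50.2655) m = 0.00414839 m ≈ 4.148 mm

4.148 mm


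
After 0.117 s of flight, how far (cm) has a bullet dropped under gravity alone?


drop = 0.5*g*t^2 = 0.5*9.81*0.117^2 = 0.0671445 m ≈ 6.714 cm

6.714 cm


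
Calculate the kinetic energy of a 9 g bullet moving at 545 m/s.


E = 0.5*m*v^2 = 0.5*0.009*545^2 = 1337 J

1337 J


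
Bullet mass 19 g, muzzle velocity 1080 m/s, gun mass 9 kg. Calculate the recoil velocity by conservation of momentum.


v_recoil = m_p * v_p / m_gun = 0.019 * 1080 / 9 = 2.28 m/s

2.28 m/s


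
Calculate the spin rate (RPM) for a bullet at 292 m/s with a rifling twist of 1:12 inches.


twist_m = 12*0.0254 = 0.3048 m
spin = v/twist = 292/0.3048 = 958.0052 rev/s
RPM = spin*60 = 958.0052*60 ≈ 57480 RPM

57480 RPM


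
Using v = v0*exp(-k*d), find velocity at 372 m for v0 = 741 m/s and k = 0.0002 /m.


v = v0*exp(-k*d) = 741*exp(-0.0002*372) = 687.9 m/s

687.9 m/s


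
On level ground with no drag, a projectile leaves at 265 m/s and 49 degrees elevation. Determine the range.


R = v0^2 * sin(2*theta) / g = 265^2 * sin(2*49°) / 9.81 = 7089 m

7089 m


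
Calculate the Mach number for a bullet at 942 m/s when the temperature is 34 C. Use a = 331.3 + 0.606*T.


a = 331.3 + 0.606*(34) = 351.904 m/s
M = v/a = 942/351.904 = 2.677

2.677


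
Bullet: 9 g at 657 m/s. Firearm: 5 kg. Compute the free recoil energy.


v_r = m_p*v_p/m_gun = 0.009*657/5 = 1.1826 m/s, E_r = 0.5*m_gun*v_r^2 = 0.5*5*1.1826^2 = 3.496 J

3.496 J


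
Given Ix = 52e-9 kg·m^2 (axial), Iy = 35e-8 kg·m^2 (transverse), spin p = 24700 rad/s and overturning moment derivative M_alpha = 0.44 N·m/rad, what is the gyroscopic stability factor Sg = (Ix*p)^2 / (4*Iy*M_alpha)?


Sg = Ix^2 * p^2 / (4 * Iy * M_alpha) = (52e-9)^2 * 24700^2 / (4 * 35e-8 * 0.44) = 2.678

2.678


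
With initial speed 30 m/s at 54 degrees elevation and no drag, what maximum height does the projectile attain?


H = (v0*sin(theta))^2 / (2g) = (30*sin(54°))^2 / (2*9.81) = 30.02 m

30.02 m


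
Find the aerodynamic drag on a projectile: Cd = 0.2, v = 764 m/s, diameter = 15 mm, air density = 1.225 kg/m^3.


A = pi*(d/2)^2 = pi*(15/2000)^2 = 1.76715e-04 m^2
Fd = 0.5*Cd*rho*A*v^2 = 0.5*0.2*1.225*1.76715e-04*764^2 = 12.64 N

12.64 N


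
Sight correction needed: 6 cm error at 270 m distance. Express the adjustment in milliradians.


1 mrad subtends 1 cm per 10 m of range, so adj = error_cm / (dist_m / 10) = 6 / (270/10) = 0.2222 mrad

0.2222 mrad


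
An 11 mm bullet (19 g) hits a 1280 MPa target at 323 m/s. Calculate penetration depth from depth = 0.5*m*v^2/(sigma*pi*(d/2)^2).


A = pi*(d/2)^2 = pi*(11/2)^2 = 95.0332 mm^2
E = 0.5*m*v^2 = 0.5*0.019*323^2 = 991.125 J
depth = E/(sigma*A) = 991.125 J / (1280 MPa * 95.0332 mm^2) = 991.125/(1280 * 95.0332) m = 0.00814786 m ≈ 8.148 mm

8.148 mm
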